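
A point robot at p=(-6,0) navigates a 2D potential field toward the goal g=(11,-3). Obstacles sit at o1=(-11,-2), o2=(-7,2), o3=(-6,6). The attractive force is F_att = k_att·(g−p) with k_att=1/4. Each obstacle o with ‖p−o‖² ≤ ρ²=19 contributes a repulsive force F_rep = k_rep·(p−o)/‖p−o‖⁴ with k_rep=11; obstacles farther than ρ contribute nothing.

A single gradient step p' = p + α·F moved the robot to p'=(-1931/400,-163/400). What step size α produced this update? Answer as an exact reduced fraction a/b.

α = 1/4

F_att = 1/4·(g−p) = 1/4·(17,-3) = (4.2500,-0.7500)
o1: d²=29 > ρ²=19 → inactive
o2: d²=5 ≤ ρ²=19; F_rep = 11·(1,-2)/5² = (0.4400,-0.8800)
o3: d²=36 > ρ²=19 → inactive
F = F_att + ΣF_rep = (4.6900,-1.6300)
Δp = p'−p = (1.1725,-0.4075); α = Δx/Fx = (469/400) / (469/100) = 1/4
check: Δy/Fy = (-163/400) / (-163/100) = 1/4 ✓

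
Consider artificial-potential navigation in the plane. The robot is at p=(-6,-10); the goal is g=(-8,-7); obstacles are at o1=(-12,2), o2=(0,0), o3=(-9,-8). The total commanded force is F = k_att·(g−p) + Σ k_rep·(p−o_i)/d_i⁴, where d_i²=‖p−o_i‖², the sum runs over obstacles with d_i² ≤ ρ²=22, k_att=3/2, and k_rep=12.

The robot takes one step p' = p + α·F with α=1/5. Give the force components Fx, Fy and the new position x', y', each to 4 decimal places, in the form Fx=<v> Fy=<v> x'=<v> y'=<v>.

F_att = 3/2·(g−p) = 3/2·(-2,3) = (-3.0000,4.5000)
o1: d²=180 > ρ²=22 → inactive
o2: d²=136 > ρ²=22 → inactive
o3: d²=13 ≤ ρ²=22; F_rep = 12·(3,-2)/13² = (0.2130,-0.1420)
F = F_att + ΣF_rep = (-2.7870,4.3580)
p' = p + 1/5·F = (-6.5574,-9.1284)

Fx=-2.7870 Fy=4.3580 x'=-6.5574 y'=-9.1284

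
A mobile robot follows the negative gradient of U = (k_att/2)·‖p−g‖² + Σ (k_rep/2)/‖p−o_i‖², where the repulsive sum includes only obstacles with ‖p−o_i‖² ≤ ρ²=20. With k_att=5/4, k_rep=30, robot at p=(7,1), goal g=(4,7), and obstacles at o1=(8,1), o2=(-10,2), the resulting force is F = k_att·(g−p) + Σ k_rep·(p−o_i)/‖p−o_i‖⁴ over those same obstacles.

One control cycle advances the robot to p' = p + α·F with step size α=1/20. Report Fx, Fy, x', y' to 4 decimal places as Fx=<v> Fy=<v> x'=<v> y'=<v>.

F_att = 5/4·(g−p) = 5/4·(-3,6) = (-3.7500,7.5000)
o1: d²=1 ≤ ρ²=20; F_rep = 30·(-1,0)/1² = (-30.0000,0.0000)
o2: d²=290 > ρ²=20 → inactive
F = F_att + ΣF_rep = (-33.7500,7.5000)
p' = p + 1/20·F = (5.3125,1.3750)

Fx=-33.7500 Fy=7.5000 x'=5.3125 y'=1.3750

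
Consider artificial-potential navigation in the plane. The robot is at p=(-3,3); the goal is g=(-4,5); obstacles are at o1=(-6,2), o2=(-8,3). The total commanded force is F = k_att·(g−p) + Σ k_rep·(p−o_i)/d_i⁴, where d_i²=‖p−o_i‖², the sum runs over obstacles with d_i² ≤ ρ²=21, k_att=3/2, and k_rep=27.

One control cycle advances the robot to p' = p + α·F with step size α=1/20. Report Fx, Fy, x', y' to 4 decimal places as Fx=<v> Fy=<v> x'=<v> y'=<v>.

F_att = 3/2·(g−p) = 3/2·(-1,2) = (-1.5000,3.0000)
o1: d²=10 ≤ ρ²=21; F_rep = 27·(3,1)/10² = (0.8100,0.2700)
o2: d²=25 > ρ²=21 → inactive
F = F_att + ΣF_rep = (-0.6900,3.2700)
p' = p + 1/20·F = (-3.0345,3.1635)

Fx=-0.6900 Fy=3.2700 x'=-3.0345 y'=3.1635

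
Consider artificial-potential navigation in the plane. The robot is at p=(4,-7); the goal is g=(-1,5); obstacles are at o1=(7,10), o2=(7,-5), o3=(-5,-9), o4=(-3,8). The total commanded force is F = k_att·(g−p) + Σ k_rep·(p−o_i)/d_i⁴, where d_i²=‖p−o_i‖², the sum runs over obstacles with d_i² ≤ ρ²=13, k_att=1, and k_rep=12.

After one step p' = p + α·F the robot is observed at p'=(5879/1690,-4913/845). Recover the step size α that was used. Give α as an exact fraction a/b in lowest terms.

F_att = 1·(g−p) = 1·(-5,12) = (-5.0000,12.0000)
o1: d²=298 > ρ²=13 → inactive
o2: d²=13 ≤ ρ²=13; F_rep = 12·(-3,-2)/13² = (-0.2130,-0.1420)
o3: d²=85 > ρ²=13 → inactive
o4: d²=274 > ρ²=13 → inactive
F = F_att + ΣF_rep = (-5.2130,11.8580)
Δp = p'−p = (-0.5213,1.1858); α = Δx/Fx = (-881/1690) / (-881/169) = 1/10
check: Δy/Fy = (1002/845) / (2004/169) = 1/10 ✓

α = 1/10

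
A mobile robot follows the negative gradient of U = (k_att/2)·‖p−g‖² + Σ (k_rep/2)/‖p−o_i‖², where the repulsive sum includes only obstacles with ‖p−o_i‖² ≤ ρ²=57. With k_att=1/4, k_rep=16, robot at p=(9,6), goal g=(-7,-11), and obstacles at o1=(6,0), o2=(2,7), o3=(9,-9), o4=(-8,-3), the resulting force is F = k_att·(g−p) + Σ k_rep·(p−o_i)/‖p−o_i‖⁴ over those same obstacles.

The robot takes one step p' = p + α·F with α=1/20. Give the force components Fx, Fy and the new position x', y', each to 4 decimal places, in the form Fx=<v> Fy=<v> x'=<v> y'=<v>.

Fx=-3.9315 Fy=-4.2090 x'=8.8034 y'=5.7896

F_att = 1/4·(g−p) = 1/4·(-16,-17) = (-4.0000,-4.2500)
o1: d²=45 ≤ ρ²=57; F_rep = 16·(3,6)/45² = (0.0237,0.0474)
o2: d²=50 ≤ ρ²=57; F_rep = 16·(7,-1)/50² = (0.0448,-0.0064)
o3: d²=225 > ρ²=57 → inactive
o4: d²=370 > ρ²=57 → inactive
F = F_att + ΣF_rep = (-3.9315,-4.2090)
p' = p + 1/20·F = (8.8034,5.7896)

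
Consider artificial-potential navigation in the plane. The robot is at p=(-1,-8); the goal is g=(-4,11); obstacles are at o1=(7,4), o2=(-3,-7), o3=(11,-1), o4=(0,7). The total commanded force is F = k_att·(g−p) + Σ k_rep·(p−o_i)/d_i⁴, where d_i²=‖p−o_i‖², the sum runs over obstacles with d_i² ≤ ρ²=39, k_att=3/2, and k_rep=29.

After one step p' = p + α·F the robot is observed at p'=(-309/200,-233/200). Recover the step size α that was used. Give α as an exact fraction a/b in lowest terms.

F_att = 3/2·(g−p) = 3/2·(-3,19) = (-4.5000,28.5000)
o1: d²=208 > ρ²=39 → inactive
o2: d²=5 ≤ ρ²=39; F_rep = 29·(2,-1)/5² = (2.3200,-1.1600)
o3: d²=193 > ρ²=39 → inactive
o4: d²=226 > ρ²=39 → inactive
F = F_att + ΣF_rep = (-2.1800,27.3400)
Δp = p'−p = (-0.5450,6.8350); α = Δx/Fx = (-109/200) / (-109/50) = 1/4
check: Δy/Fy = (1367/200) / (1367/50) = 1/4 ✓

α = 1/4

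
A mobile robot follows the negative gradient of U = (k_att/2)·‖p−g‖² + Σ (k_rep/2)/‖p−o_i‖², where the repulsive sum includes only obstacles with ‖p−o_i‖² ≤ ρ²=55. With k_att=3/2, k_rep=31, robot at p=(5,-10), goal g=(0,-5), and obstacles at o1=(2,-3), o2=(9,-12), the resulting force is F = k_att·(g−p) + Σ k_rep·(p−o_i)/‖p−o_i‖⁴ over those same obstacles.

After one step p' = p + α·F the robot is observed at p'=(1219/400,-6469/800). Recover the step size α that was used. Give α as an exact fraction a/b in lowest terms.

F_att = 3/2·(g−p) = 3/2·(-5,5) = (-7.5000,7.5000)
o1: d²=58 > ρ²=55 → inactive
o2: d²=20 ≤ ρ²=55; F_rep = 31·(-4,2)/20² = (-0.3100,0.1550)
F = F_att + ΣF_rep = (-7.8100,7.6550)
Δp = p'−p = (-1.9525,1.9138); α = Δx/Fx = (-781/400) / (-781/100) = 1/4
check: Δy/Fy = (1531/800) / (1531/200) = 1/4 ✓

α = 1/4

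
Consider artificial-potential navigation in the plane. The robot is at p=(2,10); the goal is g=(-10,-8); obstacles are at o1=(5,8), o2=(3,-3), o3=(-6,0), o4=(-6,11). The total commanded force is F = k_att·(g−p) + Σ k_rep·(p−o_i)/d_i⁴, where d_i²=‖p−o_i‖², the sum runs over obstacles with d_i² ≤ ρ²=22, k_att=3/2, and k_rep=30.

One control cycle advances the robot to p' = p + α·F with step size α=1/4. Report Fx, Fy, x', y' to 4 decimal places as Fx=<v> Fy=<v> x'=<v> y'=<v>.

Fx=-18.5325 Fy=-26.6450 x'=-2.6331 y'=3.3388

F_att = 3/2·(g−p) = 3/2·(-12,-18) = (-18.0000,-27.0000)
o1: d²=13 ≤ ρ²=22; F_rep = 30·(-3,2)/13² = (-0.5325,0.3550)
o2: d²=170 > ρ²=22 → inactive
o3: d²=164 > ρ²=22 → inactive
o4: d²=65 > ρ²=22 → inactive
F = F_att + ΣF_rep = (-18.5325,-26.6450)
p' = p + 1/4·F = (-2.6331,3.3388)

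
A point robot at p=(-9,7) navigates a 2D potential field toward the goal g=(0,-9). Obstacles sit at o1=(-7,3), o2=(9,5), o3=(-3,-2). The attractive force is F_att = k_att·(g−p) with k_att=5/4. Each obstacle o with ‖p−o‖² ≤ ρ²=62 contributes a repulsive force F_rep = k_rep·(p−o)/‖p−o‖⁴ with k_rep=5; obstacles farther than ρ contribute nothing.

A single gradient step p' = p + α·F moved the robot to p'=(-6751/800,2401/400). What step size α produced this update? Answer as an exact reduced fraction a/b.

α = 1/20

F_att = 5/4·(g−p) = 5/4·(9,-16) = (11.2500,-20.0000)
o1: d²=20 ≤ ρ²=62; F_rep = 5·(-2,4)/20² = (-0.0250,0.0500)
o2: d²=328 > ρ²=62 → inactive
o3: d²=117 > ρ²=62 → inactive
F = F_att + ΣF_rep = (11.2250,-19.9500)
Δp = p'−p = (0.5613,-0.9975); α = Δx/Fx = (449/800) / (449/40) = 1/20
check: Δy/Fy = (-399/400) / (-399/20) = 1/20 ✓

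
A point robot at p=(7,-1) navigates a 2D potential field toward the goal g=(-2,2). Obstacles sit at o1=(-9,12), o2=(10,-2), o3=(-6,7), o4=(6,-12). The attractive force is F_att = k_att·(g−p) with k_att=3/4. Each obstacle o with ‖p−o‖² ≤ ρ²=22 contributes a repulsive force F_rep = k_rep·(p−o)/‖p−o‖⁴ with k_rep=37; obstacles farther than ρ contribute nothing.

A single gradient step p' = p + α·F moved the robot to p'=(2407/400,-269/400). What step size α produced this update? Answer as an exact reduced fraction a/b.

α = 1/8

F_att = 3/4·(g−p) = 3/4·(-9,3) = (-6.7500,2.2500)
o1: d²=425 > ρ²=22 → inactive
o2: d²=10 ≤ ρ²=22; F_rep = 37·(-3,1)/10² = (-1.1100,0.3700)
o3: d²=233 > ρ²=22 → inactive
o4: d²=122 > ρ²=22 → inactive
F = F_att + ΣF_rep = (-7.8600,2.6200)
Δp = p'−p = (-0.9825,0.3275); α = Δx/Fx = (-393/400) / (-393/50) = 1/8
check: Δy/Fy = (131/400) / (131/50) = 1/8 ✓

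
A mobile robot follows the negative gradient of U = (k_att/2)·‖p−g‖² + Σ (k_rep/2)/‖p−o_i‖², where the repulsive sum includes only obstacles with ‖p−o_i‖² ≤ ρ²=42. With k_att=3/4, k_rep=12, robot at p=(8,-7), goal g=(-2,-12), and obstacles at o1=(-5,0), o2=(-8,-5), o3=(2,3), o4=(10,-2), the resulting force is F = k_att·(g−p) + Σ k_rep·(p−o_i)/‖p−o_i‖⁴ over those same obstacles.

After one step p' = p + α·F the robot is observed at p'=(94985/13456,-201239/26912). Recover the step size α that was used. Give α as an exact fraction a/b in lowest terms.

F_att = 3/4·(g−p) = 3/4·(-10,-5) = (-7.5000,-3.7500)
o1: d²=218 > ρ²=42 → inactive
o2: d²=260 > ρ²=42 → inactive
o3: d²=136 > ρ²=42 → inactive
o4: d²=29 ≤ ρ²=42; F_rep = 12·(-2,-5)/29² = (-0.0285,-0.0713)
F = F_att + ΣF_rep = (-7.5285,-3.8213)
Δp = p'−p = (-0.9411,-0.4777); α = Δx/Fx = (-12663/13456) / (-12663/1682) = 1/8
check: Δy/Fy = (-12855/26912) / (-12855/3364) = 1/8 ✓

α = 1/8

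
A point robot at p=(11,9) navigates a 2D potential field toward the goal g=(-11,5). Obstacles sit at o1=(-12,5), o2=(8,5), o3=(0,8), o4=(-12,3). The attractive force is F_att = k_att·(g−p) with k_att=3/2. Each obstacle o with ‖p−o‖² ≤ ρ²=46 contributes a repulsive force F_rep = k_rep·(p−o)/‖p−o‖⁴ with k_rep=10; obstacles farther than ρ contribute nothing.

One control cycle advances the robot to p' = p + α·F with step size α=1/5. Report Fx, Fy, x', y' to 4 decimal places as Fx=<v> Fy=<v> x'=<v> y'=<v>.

Fx=-32.9520 Fy=-5.9360 x'=4.4096 y'=7.8128

F_att = 3/2·(g−p) = 3/2·(-22,-4) = (-33.0000,-6.0000)
o1: d²=545 > ρ²=46 → inactive
o2: d²=25 ≤ ρ²=46; F_rep = 10·(3,4)/25² = (0.0480,0.0640)
o3: d²=122 > ρ²=46 → inactive
o4: d²=565 > ρ²=46 → inactive
F = F_att + ΣF_rep = (-32.9520,-5.9360)
p' = p + 1/5·F = (4.4096,7.8128)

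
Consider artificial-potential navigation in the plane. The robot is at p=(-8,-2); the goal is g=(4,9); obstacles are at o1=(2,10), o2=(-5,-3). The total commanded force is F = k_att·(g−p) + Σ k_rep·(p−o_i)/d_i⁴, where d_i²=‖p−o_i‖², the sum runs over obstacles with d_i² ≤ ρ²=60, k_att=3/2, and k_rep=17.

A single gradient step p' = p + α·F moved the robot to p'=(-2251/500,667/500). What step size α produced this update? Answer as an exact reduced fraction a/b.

α = 1/5

F_att = 3/2·(g−p) = 3/2·(12,11) = (18.0000,16.5000)
o1: d²=244 > ρ²=60 → inactive
o2: d²=10 ≤ ρ²=60; F_rep = 17·(-3,1)/10² = (-0.5100,0.1700)
F = F_att + ΣF_rep = (17.4900,16.6700)
Δp = p'−p = (3.4980,3.3340); α = Δx/Fx = (1749/500) / (1749/100) = 1/5
check: Δy/Fy = (1667/500) / (1667/100) = 1/5 ✓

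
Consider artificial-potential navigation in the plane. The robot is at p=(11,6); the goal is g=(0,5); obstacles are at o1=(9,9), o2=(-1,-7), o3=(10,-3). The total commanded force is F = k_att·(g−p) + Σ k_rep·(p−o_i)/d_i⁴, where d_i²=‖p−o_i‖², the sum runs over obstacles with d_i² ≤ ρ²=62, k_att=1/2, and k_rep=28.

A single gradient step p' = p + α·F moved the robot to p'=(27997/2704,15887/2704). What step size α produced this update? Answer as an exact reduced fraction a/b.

α = 1/8

F_att = 1/2·(g−p) = 1/2·(-11,-1) = (-5.5000,-0.5000)
o1: d²=13 ≤ ρ²=62; F_rep = 28·(2,-3)/13² = (0.3314,-0.4970)
o2: d²=313 > ρ²=62 → inactive
o3: d²=82 > ρ²=62 → inactive
F = F_att + ΣF_rep = (-5.1686,-0.9970)
Δp = p'−p = (-0.6461,-0.1246); α = Δx/Fx = (-1747/2704) / (-1747/338) = 1/8
check: Δy/Fy = (-337/2704) / (-337/338) = 1/8 ✓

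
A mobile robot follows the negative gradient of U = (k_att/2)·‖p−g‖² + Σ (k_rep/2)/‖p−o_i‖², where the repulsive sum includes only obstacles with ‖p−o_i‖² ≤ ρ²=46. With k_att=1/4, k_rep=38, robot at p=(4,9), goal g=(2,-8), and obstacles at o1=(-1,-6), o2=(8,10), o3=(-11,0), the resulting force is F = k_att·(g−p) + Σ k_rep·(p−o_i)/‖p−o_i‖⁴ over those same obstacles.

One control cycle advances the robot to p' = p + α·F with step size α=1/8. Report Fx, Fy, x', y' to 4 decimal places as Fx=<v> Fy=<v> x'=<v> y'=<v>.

Fx=-1.0260 Fy=-4.3815 x'=3.8718 y'=8.4523

F_att = 1/4·(g−p) = 1/4·(-2,-17) = (-0.5000,-4.2500)
o1: d²=250 > ρ²=46 → inactive
o2: d²=17 ≤ ρ²=46; F_rep = 38·(-4,-1)/17² = (-0.5260,-0.1315)
o3: d²=306 > ρ²=46 → inactive
F = F_att + ΣF_rep = (-1.0260,-4.3815)
p' = p + 1/8·F = (3.8718,8.4523)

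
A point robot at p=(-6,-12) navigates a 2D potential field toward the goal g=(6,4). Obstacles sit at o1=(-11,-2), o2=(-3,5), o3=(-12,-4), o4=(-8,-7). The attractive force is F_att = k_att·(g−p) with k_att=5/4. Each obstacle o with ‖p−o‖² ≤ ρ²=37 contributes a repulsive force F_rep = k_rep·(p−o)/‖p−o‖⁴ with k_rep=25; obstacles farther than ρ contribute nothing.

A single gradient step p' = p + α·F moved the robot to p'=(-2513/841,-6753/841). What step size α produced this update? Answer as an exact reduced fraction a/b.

F_att = 5/4·(g−p) = 5/4·(12,16) = (15.0000,20.0000)
o1: d²=125 > ρ²=37 → inactive
o2: d²=298 > ρ²=37 → inactive
o3: d²=100 > ρ²=37 → inactive
o4: d²=29 ≤ ρ²=37; F_rep = 25·(2,-5)/29² = (0.0595,-0.1486)
F = F_att + ΣF_rep = (15.0595,19.8514)
Δp = p'−p = (3.0119,3.9703); α = Δx/Fx = (2533/841) / (12665/841) = 1/5
check: Δy/Fy = (3339/841) / (16695/841) = 1/5 ✓

α = 1/5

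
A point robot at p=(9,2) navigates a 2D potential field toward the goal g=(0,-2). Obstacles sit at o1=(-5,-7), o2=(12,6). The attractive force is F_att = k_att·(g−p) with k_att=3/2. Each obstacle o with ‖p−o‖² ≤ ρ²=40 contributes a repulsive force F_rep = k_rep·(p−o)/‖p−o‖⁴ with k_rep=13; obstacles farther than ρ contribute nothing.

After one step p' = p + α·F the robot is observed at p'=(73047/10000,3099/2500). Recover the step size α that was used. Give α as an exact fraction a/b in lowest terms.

α = 1/8

F_att = 3/2·(g−p) = 3/2·(-9,-4) = (-13.5000,-6.0000)
o1: d²=277 > ρ²=40 → inactive
o2: d²=25 ≤ ρ²=40; F_rep = 13·(-3,-4)/25² = (-0.0624,-0.0832)
F = F_att + ΣF_rep = (-13.5624,-6.0832)
Δp = p'−p = (-1.6953,-0.7604); α = Δx/Fx = (-16953/10000) / (-16953/1250) = 1/8
check: Δy/Fy = (-1901/2500) / (-3802/625) = 1/8 ✓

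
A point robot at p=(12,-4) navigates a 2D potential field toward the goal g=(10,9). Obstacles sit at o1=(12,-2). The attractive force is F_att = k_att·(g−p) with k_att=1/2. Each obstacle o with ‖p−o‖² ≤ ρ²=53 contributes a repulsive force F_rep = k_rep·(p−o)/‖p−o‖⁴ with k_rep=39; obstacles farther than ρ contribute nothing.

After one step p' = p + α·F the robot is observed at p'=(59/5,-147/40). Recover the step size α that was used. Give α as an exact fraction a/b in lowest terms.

F_att = 1/2·(g−p) = 1/2·(-2,13) = (-1.0000,6.5000)
o1: d²=4 ≤ ρ²=53; F_rep = 39·(0,-2)/4² = (0.0000,-4.8750)
F = F_att + ΣF_rep = (-1.0000,1.6250)
Δp = p'−p = (-0.2000,0.3250); α = Δx/Fx = (-1/5) / (-1) = 1/5
check: Δy/Fy = (13/40) / (13/8) = 1/5 ✓

α = 1/5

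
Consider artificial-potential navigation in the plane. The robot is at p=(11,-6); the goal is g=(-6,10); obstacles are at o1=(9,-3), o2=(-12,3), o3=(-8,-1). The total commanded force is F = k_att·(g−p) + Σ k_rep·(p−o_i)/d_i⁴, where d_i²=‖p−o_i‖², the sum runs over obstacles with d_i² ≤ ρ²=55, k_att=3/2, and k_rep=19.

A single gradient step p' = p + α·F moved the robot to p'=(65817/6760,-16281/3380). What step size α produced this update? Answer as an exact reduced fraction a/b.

F_att = 3/2·(g−p) = 3/2·(-17,16) = (-25.5000,24.0000)
o1: d²=13 ≤ ρ²=55; F_rep = 19·(2,-3)/13² = (0.2249,-0.3373)
o2: d²=610 > ρ²=55 → inactive
o3: d²=386 > ρ²=55 → inactive
F = F_att + ΣF_rep = (-25.2751,23.6627)
Δp = p'−p = (-1.2638,1.1831); α = Δx/Fx = (-8543/6760) / (-8543/338) = 1/20
check: Δy/Fy = (3999/3380) / (3999/169) = 1/20 ✓

α = 1/20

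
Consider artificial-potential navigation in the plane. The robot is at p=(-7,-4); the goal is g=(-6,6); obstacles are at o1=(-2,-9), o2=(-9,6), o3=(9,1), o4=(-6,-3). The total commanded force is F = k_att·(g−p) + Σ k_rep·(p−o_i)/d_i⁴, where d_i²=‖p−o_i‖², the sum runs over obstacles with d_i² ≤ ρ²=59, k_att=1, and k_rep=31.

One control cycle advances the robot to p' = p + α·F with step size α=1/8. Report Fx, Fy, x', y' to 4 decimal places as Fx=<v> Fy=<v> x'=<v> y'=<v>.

F_att = 1·(g−p) = 1·(1,10) = (1.0000,10.0000)
o1: d²=50 ≤ ρ²=59; F_rep = 31·(-5,5)/50² = (-0.0620,0.0620)
o2: d²=104 > ρ²=59 → inactive
o3: d²=281 > ρ²=59 → inactive
o4: d²=2 ≤ ρ²=59; F_rep = 31·(-1,-1)/2² = (-7.7500,-7.7500)
F = F_att + ΣF_rep = (-6.8120,2.3120)
p' = p + 1/8·F = (-7.8515,-3.7110)

Fx=-6.8120 Fy=2.3120 x'=-7.8515 y'=-3.7110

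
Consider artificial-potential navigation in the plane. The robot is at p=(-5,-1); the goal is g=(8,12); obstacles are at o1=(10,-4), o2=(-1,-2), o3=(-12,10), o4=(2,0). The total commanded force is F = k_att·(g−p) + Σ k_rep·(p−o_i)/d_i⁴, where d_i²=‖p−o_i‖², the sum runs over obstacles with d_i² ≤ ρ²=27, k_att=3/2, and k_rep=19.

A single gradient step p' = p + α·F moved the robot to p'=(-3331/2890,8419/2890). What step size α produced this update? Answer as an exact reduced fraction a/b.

F_att = 3/2·(g−p) = 3/2·(13,13) = (19.5000,19.5000)
o1: d²=234 > ρ²=27 → inactive
o2: d²=17 ≤ ρ²=27; F_rep = 19·(-4,1)/17² = (-0.2630,0.0657)
o3: d²=170 > ρ²=27 → inactive
o4: d²=50 > ρ²=27 → inactive
F = F_att + ΣF_rep = (19.2370,19.5657)
Δp = p'−p = (3.8474,3.9131); α = Δx/Fx = (11119/2890) / (11119/578) = 1/5
check: Δy/Fy = (11309/2890) / (11309/578) = 1/5 ✓

α = 1/5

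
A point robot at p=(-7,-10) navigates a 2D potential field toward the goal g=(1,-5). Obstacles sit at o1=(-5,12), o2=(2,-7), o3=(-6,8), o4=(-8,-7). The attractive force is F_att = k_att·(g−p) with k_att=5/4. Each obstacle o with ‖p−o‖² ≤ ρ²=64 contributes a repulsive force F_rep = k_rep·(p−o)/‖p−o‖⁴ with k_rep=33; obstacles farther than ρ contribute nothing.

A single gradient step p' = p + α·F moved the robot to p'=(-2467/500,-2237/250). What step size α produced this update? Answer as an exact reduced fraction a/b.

α = 1/5

F_att = 5/4·(g−p) = 5/4·(8,5) = (10.0000,6.2500)
o1: d²=488 > ρ²=64 → inactive
o2: d²=90 > ρ²=64 → inactive
o3: d²=325 > ρ²=64 → inactive
o4: d²=10 ≤ ρ²=64; F_rep = 33·(1,-3)/10² = (0.3300,-0.9900)
F = F_att + ΣF_rep = (10.3300,5.2600)
Δp = p'−p = (2.0660,1.0520); α = Δx/Fx = (1033/500) / (1033/100) = 1/5
check: Δy/Fy = (263/250) / (263/50) = 1/5 ✓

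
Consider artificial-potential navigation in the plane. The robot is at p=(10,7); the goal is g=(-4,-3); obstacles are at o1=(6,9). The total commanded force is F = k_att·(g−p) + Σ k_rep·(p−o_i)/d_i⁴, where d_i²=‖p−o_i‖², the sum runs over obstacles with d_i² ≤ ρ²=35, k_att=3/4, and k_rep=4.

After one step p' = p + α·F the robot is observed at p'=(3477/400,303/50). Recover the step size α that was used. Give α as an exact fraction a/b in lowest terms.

F_att = 3/4·(g−p) = 3/4·(-14,-10) = (-10.5000,-7.5000)
o1: d²=20 ≤ ρ²=35; F_rep = 4·(4,-2)/20² = (0.0400,-0.0200)
F = F_att + ΣF_rep = (-10.4600,-7.5200)
Δp = p'−p = (-1.3075,-0.9400); α = Δx/Fx = (-523/400) / (-523/50) = 1/8
check: Δy/Fy = (-47/50) / (-188/25) = 1/8 ✓

α = 1/8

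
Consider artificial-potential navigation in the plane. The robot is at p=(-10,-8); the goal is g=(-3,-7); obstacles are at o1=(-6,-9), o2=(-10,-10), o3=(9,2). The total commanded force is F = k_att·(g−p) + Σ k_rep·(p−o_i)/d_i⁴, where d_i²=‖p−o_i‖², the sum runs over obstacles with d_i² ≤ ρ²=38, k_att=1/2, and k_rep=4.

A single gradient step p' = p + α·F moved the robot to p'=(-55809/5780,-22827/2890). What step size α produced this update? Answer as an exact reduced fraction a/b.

α = 1/10

F_att = 1/2·(g−p) = 1/2·(7,1) = (3.5000,0.5000)
o1: d²=17 ≤ ρ²=38; F_rep = 4·(-4,1)/17² = (-0.0554,0.0138)
o2: d²=4 ≤ ρ²=38; F_rep = 4·(0,2)/4² = (0.0000,0.5000)
o3: d²=461 > ρ²=38 → inactive
F = F_att + ΣF_rep = (3.4446,1.0138)
Δp = p'−p = (0.3445,0.1014); α = Δx/Fx = (1991/5780) / (1991/578) = 1/10
check: Δy/Fy = (293/2890) / (293/289) = 1/10 ✓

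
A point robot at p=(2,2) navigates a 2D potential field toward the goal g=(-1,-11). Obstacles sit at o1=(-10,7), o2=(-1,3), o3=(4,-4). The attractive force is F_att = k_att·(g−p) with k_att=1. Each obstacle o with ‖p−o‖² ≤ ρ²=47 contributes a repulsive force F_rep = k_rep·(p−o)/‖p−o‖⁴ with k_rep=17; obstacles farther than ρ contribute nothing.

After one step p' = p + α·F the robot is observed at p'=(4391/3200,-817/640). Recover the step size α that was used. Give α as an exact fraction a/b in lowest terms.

F_att = 1·(g−p) = 1·(-3,-13) = (-3.0000,-13.0000)
o1: d²=169 > ρ²=47 → inactive
o2: d²=10 ≤ ρ²=47; F_rep = 17·(3,-1)/10² = (0.5100,-0.1700)
o3: d²=40 ≤ ρ²=47; F_rep = 17·(-2,6)/40² = (-0.0213,0.0638)
F = F_att + ΣF_rep = (-2.5112,-13.1062)
Δp = p'−p = (-0.6278,-3.2766); α = Δx/Fx = (-2009/3200) / (-2009/800) = 1/4
check: Δy/Fy = (-2097/640) / (-2097/160) = 1/4 ✓

α = 1/4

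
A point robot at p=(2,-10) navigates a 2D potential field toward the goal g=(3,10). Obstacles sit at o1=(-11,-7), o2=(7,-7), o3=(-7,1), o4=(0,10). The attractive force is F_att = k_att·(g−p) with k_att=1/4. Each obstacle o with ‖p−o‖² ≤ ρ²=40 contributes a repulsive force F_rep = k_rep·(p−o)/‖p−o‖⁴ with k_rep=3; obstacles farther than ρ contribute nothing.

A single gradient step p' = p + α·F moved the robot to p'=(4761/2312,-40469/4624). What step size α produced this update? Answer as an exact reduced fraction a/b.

α = 1/4

F_att = 1/4·(g−p) = 1/4·(1,20) = (0.2500,5.0000)
o1: d²=178 > ρ²=40 → inactive
o2: d²=34 ≤ ρ²=40; F_rep = 3·(-5,-3)/34² = (-0.0130,-0.0078)
o3: d²=202 > ρ²=40 → inactive
o4: d²=404 > ρ²=40 → inactive
F = F_att + ΣF_rep = (0.2370,4.9922)
Δp = p'−p = (0.0593,1.2481); α = Δx/Fx = (137/2312) / (137/578) = 1/4
check: Δy/Fy = (5771/4624) / (5771/1156) = 1/4 ✓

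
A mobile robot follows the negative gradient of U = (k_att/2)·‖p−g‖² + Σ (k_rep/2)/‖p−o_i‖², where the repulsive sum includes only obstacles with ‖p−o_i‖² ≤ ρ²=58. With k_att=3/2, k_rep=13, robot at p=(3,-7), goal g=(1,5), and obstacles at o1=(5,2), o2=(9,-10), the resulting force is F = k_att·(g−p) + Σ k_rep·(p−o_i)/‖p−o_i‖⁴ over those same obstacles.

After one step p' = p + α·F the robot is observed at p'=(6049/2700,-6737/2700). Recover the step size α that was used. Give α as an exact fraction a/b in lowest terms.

α = 1/4

F_att = 3/2·(g−p) = 3/2·(-2,12) = (-3.0000,18.0000)
o1: d²=85 > ρ²=58 → inactive
o2: d²=45 ≤ ρ²=58; F_rep = 13·(-6,3)/45² = (-0.0385,0.0193)
F = F_att + ΣF_rep = (-3.0385,18.0193)
Δp = p'−p = (-0.7596,4.5048); α = Δx/Fx = (-2051/2700) / (-2051/675) = 1/4
check: Δy/Fy = (12163/2700) / (12163/675) = 1/4 ✓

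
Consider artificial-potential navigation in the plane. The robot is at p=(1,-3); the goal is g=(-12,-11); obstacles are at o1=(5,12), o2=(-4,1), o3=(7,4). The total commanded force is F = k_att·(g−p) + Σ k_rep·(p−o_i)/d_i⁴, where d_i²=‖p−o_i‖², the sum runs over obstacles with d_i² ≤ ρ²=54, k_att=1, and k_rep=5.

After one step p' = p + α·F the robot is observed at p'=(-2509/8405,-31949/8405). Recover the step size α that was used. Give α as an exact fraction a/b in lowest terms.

α = 1/10

F_att = 1·(g−p) = 1·(-13,-8) = (-13.0000,-8.0000)
o1: d²=241 > ρ²=54 → inactive
o2: d²=41 ≤ ρ²=54; F_rep = 5·(5,-4)/41² = (0.0149,-0.0119)
o3: d²=85 > ρ²=54 → inactive
F = F_att + ΣF_rep = (-12.9851,-8.0119)
Δp = p'−p = (-1.2985,-0.8012); α = Δx/Fx = (-10914/8405) / (-21828/1681) = 1/10
check: Δy/Fy = (-6734/8405) / (-13468/1681) = 1/10 ✓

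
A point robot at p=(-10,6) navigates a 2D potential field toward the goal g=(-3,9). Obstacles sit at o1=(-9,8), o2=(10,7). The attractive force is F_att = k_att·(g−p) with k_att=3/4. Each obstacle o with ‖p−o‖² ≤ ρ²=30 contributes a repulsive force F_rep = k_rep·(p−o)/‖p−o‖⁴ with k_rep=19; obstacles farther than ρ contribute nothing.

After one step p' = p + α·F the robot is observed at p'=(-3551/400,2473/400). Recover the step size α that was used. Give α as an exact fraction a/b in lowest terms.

F_att = 3/4·(g−p) = 3/4·(7,3) = (5.2500,2.2500)
o1: d²=5 ≤ ρ²=30; F_rep = 19·(-1,-2)/5² = (-0.7600,-1.5200)
o2: d²=401 > ρ²=30 → inactive
F = F_att + ΣF_rep = (4.4900,0.7300)
Δp = p'−p = (1.1225,0.1825); α = Δx/Fx = (449/400) / (449/100) = 1/4
check: Δy/Fy = (73/400) / (73/100) = 1/4 ✓

α = 1/4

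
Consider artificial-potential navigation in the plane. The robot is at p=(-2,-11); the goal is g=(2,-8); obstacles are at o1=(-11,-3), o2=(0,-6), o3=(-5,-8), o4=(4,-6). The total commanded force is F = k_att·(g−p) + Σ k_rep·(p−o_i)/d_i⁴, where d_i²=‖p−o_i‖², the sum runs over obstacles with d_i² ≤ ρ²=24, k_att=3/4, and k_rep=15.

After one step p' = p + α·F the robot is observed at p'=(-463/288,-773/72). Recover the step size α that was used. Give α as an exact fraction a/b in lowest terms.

F_att = 3/4·(g−p) = 3/4·(4,3) = (3.0000,2.2500)
o1: d²=145 > ρ²=24 → inactive
o2: d²=29 > ρ²=24 → inactive
o3: d²=18 ≤ ρ²=24; F_rep = 15·(3,-3)/18² = (0.1389,-0.1389)
o4: d²=61 > ρ²=24 → inactive
F = F_att + ΣF_rep = (3.1389,2.1111)
Δp = p'−p = (0.3924,0.2639); α = Δx/Fx = (113/288) / (113/36) = 1/8
check: Δy/Fy = (19/72) / (19/9) = 1/8 ✓

α = 1/8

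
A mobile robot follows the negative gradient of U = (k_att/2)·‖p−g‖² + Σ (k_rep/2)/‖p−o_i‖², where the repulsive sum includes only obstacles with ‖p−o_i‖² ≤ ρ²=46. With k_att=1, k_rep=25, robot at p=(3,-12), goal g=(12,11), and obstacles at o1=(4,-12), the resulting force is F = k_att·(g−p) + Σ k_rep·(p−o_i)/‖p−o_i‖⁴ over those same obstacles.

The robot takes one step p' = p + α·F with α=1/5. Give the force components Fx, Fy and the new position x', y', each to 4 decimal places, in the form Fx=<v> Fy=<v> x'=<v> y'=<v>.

F_att = 1·(g−p) = 1·(9,23) = (9.0000,23.0000)
o1: d²=1 ≤ ρ²=46; F_rep = 25·(-1,0)/1² = (-25.0000,0.0000)
F = F_att + ΣF_rep = (-16.0000,23.0000)
p' = p + 1/5·F = (-0.2000,-7.4000)

Fx=-16.0000 Fy=23.0000 x'=-0.2000 y'=-7.4000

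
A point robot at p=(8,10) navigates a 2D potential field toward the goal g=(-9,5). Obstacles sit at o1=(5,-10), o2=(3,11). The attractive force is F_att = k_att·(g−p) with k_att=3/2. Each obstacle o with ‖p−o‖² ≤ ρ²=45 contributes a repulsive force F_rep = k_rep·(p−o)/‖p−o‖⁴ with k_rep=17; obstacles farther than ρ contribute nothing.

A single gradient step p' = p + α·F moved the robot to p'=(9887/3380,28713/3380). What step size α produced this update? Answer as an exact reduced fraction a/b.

α = 1/5

F_att = 3/2·(g−p) = 3/2·(-17,-5) = (-25.5000,-7.5000)
o1: d²=409 > ρ²=45 → inactive
o2: d²=26 ≤ ρ²=45; F_rep = 17·(5,-1)/26² = (0.1257,-0.0251)
F = F_att + ΣF_rep = (-25.3743,-7.5251)
Δp = p'−p = (-5.0749,-1.5050); α = Δx/Fx = (-17153/3380) / (-17153/676) = 1/5
check: Δy/Fy = (-5087/3380) / (-5087/676) = 1/5 ✓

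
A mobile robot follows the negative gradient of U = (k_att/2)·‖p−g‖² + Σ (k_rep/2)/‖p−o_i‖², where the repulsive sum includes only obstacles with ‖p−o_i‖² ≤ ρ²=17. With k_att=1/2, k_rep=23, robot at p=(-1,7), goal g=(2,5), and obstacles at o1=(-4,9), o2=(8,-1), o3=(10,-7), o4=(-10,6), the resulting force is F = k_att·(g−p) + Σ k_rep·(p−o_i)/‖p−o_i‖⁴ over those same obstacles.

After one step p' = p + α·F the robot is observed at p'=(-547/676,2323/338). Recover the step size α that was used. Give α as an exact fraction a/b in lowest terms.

α = 1/10

F_att = 1/2·(g−p) = 1/2·(3,-2) = (1.5000,-1.0000)
o1: d²=13 ≤ ρ²=17; F_rep = 23·(3,-2)/13² = (0.4083,-0.2722)
o2: d²=145 > ρ²=17 → inactive
o3: d²=317 > ρ²=17 → inactive
o4: d²=82 > ρ²=17 → inactive
F = F_att + ΣF_rep = (1.9083,-1.2722)
Δp = p'−p = (0.1908,-0.1272); α = Δx/Fx = (129/676) / (645/338) = 1/10
check: Δy/Fy = (-43/338) / (-215/169) = 1/10 ✓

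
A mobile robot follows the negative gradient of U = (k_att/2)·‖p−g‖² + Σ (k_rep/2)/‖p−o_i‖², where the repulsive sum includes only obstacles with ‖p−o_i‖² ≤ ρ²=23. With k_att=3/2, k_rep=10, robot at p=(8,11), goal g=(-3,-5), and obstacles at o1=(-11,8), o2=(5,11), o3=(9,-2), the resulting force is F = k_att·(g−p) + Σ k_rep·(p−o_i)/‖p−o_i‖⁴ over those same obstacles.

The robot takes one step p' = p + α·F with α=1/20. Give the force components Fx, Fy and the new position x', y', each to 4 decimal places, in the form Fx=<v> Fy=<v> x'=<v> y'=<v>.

Fx=-16.1296 Fy=-24.0000 x'=7.1935 y'=9.8000

F_att = 3/2·(g−p) = 3/2·(-11,-16) = (-16.5000,-24.0000)
o1: d²=370 > ρ²=23 → inactive
o2: d²=9 ≤ ρ²=23; F_rep = 10·(3,0)/9² = (0.3704,0.0000)
o3: d²=170 > ρ²=23 → inactive
F = F_att + ΣF_rep = (-16.1296,-24.0000)
p' = p + 1/20·F = (7.1935,9.8000)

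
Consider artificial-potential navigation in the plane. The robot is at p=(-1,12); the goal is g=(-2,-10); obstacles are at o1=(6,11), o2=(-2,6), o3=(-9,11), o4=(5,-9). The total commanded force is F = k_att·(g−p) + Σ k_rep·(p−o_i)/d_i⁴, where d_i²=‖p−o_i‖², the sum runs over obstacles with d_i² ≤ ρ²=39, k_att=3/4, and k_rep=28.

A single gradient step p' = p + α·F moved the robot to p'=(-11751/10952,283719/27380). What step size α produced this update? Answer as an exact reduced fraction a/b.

F_att = 3/4·(g−p) = 3/4·(-1,-22) = (-0.7500,-16.5000)
o1: d²=50 > ρ²=39 → inactive
o2: d²=37 ≤ ρ²=39; F_rep = 28·(1,6)/37² = (0.0205,0.1227)
o3: d²=65 > ρ²=39 → inactive
o4: d²=477 > ρ²=39 → inactive
F = F_att + ΣF_rep = (-0.7295,-16.3773)
Δp = p'−p = (-0.0730,-1.6377); α = Δx/Fx = (-799/10952) / (-3995/5476) = 1/10
check: Δy/Fy = (-44841/27380) / (-44841/2738) = 1/10 ✓

α = 1/10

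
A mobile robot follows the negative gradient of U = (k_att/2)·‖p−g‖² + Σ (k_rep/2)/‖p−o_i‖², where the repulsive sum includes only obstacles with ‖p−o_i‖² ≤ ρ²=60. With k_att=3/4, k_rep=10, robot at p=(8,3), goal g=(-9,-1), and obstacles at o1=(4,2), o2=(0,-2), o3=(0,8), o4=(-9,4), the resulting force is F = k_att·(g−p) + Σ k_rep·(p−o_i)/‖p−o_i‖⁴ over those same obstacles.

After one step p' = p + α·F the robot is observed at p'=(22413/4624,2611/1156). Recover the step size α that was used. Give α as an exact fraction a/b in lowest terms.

F_att = 3/4·(g−p) = 3/4·(-17,-4) = (-12.7500,-3.0000)
o1: d²=17 ≤ ρ²=60; F_rep = 10·(4,1)/17² = (0.1384,0.0346)
o2: d²=89 > ρ²=60 → inactive
o3: d²=89 > ρ²=60 → inactive
o4: d²=290 > ρ²=60 → inactive
F = F_att + ΣF_rep = (-12.6116,-2.9654)
Δp = p'−p = (-3.1529,-0.7413); α = Δx/Fx = (-14579/4624) / (-14579/1156) = 1/4
check: Δy/Fy = (-857/1156) / (-857/289) = 1/4 ✓

α = 1/4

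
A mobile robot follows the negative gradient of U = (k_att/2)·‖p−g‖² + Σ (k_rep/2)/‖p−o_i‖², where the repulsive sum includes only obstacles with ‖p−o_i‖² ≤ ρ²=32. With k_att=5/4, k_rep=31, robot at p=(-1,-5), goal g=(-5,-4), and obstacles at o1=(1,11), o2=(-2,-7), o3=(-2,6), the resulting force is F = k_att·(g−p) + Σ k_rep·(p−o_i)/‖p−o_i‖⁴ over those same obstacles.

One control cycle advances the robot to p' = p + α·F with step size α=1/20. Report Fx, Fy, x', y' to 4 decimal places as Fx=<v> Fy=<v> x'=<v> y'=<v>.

F_att = 5/4·(g−p) = 5/4·(-4,1) = (-5.0000,1.2500)
o1: d²=260 > ρ²=32 → inactive
o2: d²=5 ≤ ρ²=32; F_rep = 31·(1,2)/5² = (1.2400,2.4800)
o3: d²=122 > ρ²=32 → inactive
F = F_att + ΣF_rep = (-3.7600,3.7300)
p' = p + 1/20·F = (-1.1880,-4.8135)

Fx=-3.7600 Fy=3.7300 x'=-1.1880 y'=-4.8135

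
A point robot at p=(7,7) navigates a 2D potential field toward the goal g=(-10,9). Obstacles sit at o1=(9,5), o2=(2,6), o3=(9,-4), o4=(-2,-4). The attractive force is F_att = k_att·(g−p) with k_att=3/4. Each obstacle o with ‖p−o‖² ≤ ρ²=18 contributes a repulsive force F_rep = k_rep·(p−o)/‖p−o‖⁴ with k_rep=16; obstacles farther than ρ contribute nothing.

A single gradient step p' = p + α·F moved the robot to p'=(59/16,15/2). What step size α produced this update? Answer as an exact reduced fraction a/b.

α = 1/4

F_att = 3/4·(g−p) = 3/4·(-17,2) = (-12.7500,1.5000)
o1: d²=8 ≤ ρ²=18; F_rep = 16·(-2,2)/8² = (-0.5000,0.5000)
o2: d²=26 > ρ²=18 → inactive
o3: d²=125 > ρ²=18 → inactive
o4: d²=202 > ρ²=18 → inactive
F = F_att + ΣF_rep = (-13.2500,2.0000)
Δp = p'−p = (-3.3125,0.5000); α = Δx/Fx = (-53/16) / (-53/4) = 1/4
check: Δy/Fy = (1/2) / (2) = 1/4 ✓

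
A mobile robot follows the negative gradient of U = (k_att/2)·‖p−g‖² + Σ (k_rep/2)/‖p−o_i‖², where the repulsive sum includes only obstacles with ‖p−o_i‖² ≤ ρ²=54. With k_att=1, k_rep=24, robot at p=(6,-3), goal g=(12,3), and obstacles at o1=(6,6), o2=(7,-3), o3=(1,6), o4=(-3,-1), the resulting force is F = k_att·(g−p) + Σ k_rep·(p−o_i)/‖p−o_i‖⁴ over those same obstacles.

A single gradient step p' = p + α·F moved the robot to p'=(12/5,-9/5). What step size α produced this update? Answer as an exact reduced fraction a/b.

α = 1/5

F_att = 1·(g−p) = 1·(6,6) = (6.0000,6.0000)
o1: d²=81 > ρ²=54 → inactive
o2: d²=1 ≤ ρ²=54; F_rep = 24·(-1,0)/1² = (-24.0000,0.0000)
o3: d²=106 > ρ²=54 → inactive
o4: d²=85 > ρ²=54 → inactive
F = F_att + ΣF_rep = (-18.0000,6.0000)
Δp = p'−p = (-3.6000,1.2000); α = Δx/Fx = (-18/5) / (-18) = 1/5
check: Δy/Fy = (6/5) / (6) = 1/5 ✓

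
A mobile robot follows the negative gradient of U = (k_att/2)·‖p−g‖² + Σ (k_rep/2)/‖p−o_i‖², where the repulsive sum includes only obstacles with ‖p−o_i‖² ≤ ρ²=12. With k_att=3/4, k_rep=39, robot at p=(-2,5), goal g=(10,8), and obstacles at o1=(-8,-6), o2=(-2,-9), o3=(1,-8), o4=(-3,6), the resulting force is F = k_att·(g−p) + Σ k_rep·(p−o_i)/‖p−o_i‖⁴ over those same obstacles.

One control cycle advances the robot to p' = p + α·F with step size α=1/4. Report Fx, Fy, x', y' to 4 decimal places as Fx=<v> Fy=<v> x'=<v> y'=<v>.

F_att = 3/4·(g−p) = 3/4·(12,3) = (9.0000,2.2500)
o1: d²=157 > ρ²=12 → inactive
o2: d²=196 > ρ²=12 → inactive
o3: d²=178 > ρ²=12 → inactive
o4: d²=2 ≤ ρ²=12; F_rep = 39·(1,-1)/2² = (9.7500,-9.7500)
F = F_att + ΣF_rep = (18.7500,-7.5000)
p' = p + 1/4·F = (2.6875,3.1250)

Fx=18.7500 Fy=-7.5000 x'=2.6875 y'=3.1250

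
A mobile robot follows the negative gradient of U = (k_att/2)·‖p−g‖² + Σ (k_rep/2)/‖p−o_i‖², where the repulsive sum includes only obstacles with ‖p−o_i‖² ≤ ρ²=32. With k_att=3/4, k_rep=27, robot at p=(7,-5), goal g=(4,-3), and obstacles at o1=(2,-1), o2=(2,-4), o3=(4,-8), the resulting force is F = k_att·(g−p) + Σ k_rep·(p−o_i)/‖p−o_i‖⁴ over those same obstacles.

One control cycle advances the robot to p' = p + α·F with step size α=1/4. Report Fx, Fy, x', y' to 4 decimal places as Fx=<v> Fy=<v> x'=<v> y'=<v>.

Fx=-1.8003 Fy=1.7101 x'=6.5499 y'=-4.5725

F_att = 3/4·(g−p) = 3/4·(-3,2) = (-2.2500,1.5000)
o1: d²=41 > ρ²=32 → inactive
o2: d²=26 ≤ ρ²=32; F_rep = 27·(5,-1)/26² = (0.1997,-0.0399)
o3: d²=18 ≤ ρ²=32; F_rep = 27·(3,3)/18² = (0.2500,0.2500)
F = F_att + ΣF_rep = (-1.8003,1.7101)
p' = p + 1/4·F = (6.5499,-4.5725)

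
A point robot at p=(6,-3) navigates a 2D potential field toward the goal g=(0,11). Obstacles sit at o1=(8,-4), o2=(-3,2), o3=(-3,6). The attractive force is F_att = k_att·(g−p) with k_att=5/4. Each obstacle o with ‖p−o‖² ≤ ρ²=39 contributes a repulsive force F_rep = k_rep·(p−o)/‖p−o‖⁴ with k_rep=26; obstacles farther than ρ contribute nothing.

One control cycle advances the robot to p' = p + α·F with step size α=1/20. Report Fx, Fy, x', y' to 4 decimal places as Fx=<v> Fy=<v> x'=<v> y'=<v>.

F_att = 5/4·(g−p) = 5/4·(-6,14) = (-7.5000,17.5000)
o1: d²=5 ≤ ρ²=39; F_rep = 26·(-2,1)/5² = (-2.0800,1.0400)
o2: d²=106 > ρ²=39 → inactive
o3: d²=162 > ρ²=39 → inactive
F = F_att + ΣF_rep = (-9.5800,18.5400)
p' = p + 1/20·F = (5.5210,-2.0730)

Fx=-9.5800 Fy=18.5400 x'=5.5210 y'=-2.0730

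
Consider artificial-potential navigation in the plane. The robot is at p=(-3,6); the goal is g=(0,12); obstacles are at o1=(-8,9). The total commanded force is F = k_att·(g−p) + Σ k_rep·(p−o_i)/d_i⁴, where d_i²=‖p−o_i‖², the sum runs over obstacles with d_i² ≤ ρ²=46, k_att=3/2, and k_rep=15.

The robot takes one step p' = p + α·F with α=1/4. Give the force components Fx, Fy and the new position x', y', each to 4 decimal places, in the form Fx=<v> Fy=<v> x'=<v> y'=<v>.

Fx=4.5649 Fy=8.9611 x'=-1.8588 y'=8.2403

F_att = 3/2·(g−p) = 3/2·(3,6) = (4.5000,9.0000)
o1: d²=34 ≤ ρ²=46; F_rep = 15·(5,-3)/34² = (0.0649,-0.0389)
F = F_att + ΣF_rep = (4.5649,8.9611)
p' = p + 1/4·F = (-1.8588,8.2403)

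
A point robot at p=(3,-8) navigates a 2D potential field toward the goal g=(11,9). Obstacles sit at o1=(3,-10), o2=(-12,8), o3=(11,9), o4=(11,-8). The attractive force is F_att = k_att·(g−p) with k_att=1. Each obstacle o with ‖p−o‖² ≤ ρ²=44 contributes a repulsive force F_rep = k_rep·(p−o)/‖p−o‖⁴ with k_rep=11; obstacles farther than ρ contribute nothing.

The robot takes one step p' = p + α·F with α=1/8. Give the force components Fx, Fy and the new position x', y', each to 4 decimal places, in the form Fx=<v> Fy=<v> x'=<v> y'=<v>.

Fx=8.0000 Fy=18.3750 x'=4.0000 y'=-5.7031

F_att = 1·(g−p) = 1·(8,17) = (8.0000,17.0000)
o1: d²=4 ≤ ρ²=44; F_rep = 11·(0,2)/4² = (0.0000,1.3750)
o2: d²=481 > ρ²=44 → inactive
o3: d²=353 > ρ²=44 → inactive
o4: d²=64 > ρ²=44 → inactive
F = F_att + ΣF_rep = (8.0000,18.3750)
p' = p + 1/8·F = (4.0000,-5.7031)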